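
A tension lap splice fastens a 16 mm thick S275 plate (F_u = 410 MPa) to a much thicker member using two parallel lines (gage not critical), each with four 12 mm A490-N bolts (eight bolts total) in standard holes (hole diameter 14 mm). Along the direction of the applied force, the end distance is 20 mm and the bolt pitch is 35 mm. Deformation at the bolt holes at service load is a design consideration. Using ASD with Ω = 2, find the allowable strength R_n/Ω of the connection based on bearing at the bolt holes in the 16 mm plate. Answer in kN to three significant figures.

598 kN

Per bolt r_n = 1.2 l_c t F_u ≤ 2.4 d t F_u; upper limit = 2.4 × 12 × 16 × 410 / 1000 = 188.9 kN.
Edge bolt: l_c = 20 − 14/2 = 13 mm → 1.2 × 13 × 16 × 410 / 1000 = 102.3 → r_n = 102.3 kN.
Interior bolts: l_c = 35 − 14 = 21 mm → 1.2 × 21 × 16 × 410 / 1000 = 165.3 → r_n = 165.3 kN.
R_n = 2 × 102.3 + 6 × 165.3 = 1197 kN.
Allowable strength R_n/Ω = 1197 / 2 = 598 kN.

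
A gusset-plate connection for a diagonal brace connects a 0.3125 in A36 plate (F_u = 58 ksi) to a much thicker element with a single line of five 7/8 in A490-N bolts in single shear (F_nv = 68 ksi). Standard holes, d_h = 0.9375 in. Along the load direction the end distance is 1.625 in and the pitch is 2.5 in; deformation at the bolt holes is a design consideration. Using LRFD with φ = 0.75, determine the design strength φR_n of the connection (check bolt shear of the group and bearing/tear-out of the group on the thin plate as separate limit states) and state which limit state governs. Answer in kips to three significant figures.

121 kips (bearing governs)

Bolt shear: A_b = π·0.875²/4 = 0.6013 in²; R_n = 68 × 0.6013 × 5 × 1 = 204.4 kips → 0.75 × 204.4 = 153 kips.
Bearing (1.2 l_c t F_u ≤ 2.4 d t F_u): upper limit = 2.4·0.875·0.3125·58 = 38.06 kips.
  Edge l_c = 1.625 − 0.9375/2 = 1.156 → r_n = 25.15 kips; interior l_c = 2.5 − 0.9375 = 1.562 → r_n = 33.98 kips.
  R_n,bearing = 1·25.15 + 4·33.98 = 161.1 kips → 0.75 × 161.1 = 121 kips.
Bearing governs: 121 kips.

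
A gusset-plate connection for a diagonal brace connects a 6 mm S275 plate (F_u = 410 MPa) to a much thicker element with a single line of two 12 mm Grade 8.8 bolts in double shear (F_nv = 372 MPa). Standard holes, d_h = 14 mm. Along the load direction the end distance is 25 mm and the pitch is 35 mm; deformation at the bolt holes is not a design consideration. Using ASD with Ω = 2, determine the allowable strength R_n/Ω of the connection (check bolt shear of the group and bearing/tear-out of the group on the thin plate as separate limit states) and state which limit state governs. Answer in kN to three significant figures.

72 kN (bearing governs)

Bolt shear: A_b = π·12²/4 = 113.1 mm²; R_n = 372 × 113.1 × 2 × 2 / 1000 = 168.3 kN → 168.3 / 2 = 84.1 kN.
Bearing (1.5 l_c t F_u ≤ 3.0 d t F_u): upper limit = 3.0·12·6·410 / 1000 = 88.56 kN.
  Edge l_c = 25 − 14/2 = 18 → r_n = 66.42 kN; interior l_c = 35 − 14 = 21 → r_n = 77.49 kN.
  R_n,bearing = 1·66.42 + 1·77.49 = 143.9 kN → 143.9 / 2 = 72 kN.
Bearing governs: 72 kN.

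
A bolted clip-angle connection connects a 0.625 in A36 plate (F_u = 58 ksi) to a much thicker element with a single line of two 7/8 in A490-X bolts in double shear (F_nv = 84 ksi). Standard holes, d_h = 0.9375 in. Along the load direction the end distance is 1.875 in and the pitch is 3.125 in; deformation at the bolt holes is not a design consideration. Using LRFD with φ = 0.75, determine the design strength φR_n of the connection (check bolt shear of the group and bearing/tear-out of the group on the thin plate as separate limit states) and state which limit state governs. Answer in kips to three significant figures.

Bolt shear: A_b = π·0.875²/4 = 0.6013 in²; R_n = 84 × 0.6013 × 2 × 2 = 202 kips → 0.75 × 202 = 152 kips.
Bearing (1.5 l_c t F_u ≤ 3.0 d t F_u): upper limit = 3.0·0.875·0.625·58 = 95.16 kips.
  Edge l_c = 1.875 − 0.9375/2 = 1.406 → r_n = 76.46 kips; interior l_c = 3.125 − 0.9375 = 2.188 → r_n = 95.16 kips.
  R_n,bearing = 1·76.46 + 1·95.16 = 171.6 kips → 0.75 × 171.6 = 129 kips.
Bearing governs: 129 kips.

129 kips (bearing governs)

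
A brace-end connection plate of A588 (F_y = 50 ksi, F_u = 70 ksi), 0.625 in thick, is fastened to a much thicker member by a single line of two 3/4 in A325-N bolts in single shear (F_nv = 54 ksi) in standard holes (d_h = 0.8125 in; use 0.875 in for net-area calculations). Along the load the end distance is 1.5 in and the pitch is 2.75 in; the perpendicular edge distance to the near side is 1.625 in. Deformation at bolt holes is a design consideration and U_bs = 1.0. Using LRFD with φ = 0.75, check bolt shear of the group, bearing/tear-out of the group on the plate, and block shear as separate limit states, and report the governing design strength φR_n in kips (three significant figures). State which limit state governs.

Bolt shear: A_b = π·0.75²/4 = 0.4418 in²; R_n = 54 × 0.4418 × 2 × 1 = 47.71 kips → 0.75 × 47.71 = 35.8 kips.
Bearing: edge l_c = 1.094, r_n = 57.42 kips; interior l_c = 1.938, r_n = 78.75 kips; R_n = 57.42 + 1·78.75 = 136.2 kips → 102 kips.
Block shear: A_gv = 2.656, A_nv = 1.836, A_nt = 0.7422 in²; R_n = min(0.6F_uA_nv, 0.6F_yA_gv) + U_bs·F_u·A_nt = 129.1 kips → 96.8 kips.
Bolt shear governs: 35.8 kips.

35.8 kips (bolt shear governs)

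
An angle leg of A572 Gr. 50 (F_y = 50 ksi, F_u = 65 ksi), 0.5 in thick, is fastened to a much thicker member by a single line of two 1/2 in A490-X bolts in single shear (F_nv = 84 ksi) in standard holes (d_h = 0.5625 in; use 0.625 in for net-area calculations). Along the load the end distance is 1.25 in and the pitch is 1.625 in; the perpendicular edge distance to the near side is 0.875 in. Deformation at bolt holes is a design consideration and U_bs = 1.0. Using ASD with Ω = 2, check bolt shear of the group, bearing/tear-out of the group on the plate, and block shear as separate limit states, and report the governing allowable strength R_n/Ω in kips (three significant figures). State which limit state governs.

Bolt shear: A_b = π·0.5²/4 = 0.1963 in²; R_n = 84 × 0.1963 × 2 × 1 = 32.99 kips → 32.99 / 2 = 16.5 kips.
Bearing: edge l_c = 0.9688, r_n = 37.78 kips; interior l_c = 1.062, r_n = 39 kips; R_n = 37.78 + 1·39 = 76.78 kips → 38.4 kips.
Block shear: A_gv = 1.438, A_nv = 0.9688, A_nt = 0.2812 in²; R_n = min(0.6F_uA_nv, 0.6F_yA_gv) + U_bs·F_u·A_nt = 56.06 kips → 28 kips.
Bolt shear governs: 16.5 kips.

16.5 kips (bolt shear governs)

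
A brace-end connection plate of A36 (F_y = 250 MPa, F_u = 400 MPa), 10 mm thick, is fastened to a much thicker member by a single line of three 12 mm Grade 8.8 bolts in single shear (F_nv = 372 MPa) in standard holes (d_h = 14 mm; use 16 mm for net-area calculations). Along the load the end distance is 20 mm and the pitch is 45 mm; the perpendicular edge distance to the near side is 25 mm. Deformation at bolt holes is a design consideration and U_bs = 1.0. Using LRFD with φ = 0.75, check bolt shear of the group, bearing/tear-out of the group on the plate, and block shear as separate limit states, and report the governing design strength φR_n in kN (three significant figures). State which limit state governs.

94.7 kN (bolt shear governs)

Bolt shear: A_b = π·12²/4 = 113.1 mm²; R_n = 372 × 113.1 × 3 × 1 / 1000 = 126.2 kN → 0.75 × 126.2 = 94.7 kN.
Bearing: edge l_c = 13, r_n = 62.4 kN; interior l_c = 31, r_n = 115.2 kN; R_n = 62.4 + 2·115.2 = 292.8 kN → 220 kN.
Block shear: A_gv = 1100, A_nv = 700, A_nt = 170 mm²; R_n = min(0.6F_uA_nv, 0.6F_yA_gv) + U_bs·F_u·A_nt = 233 kN → 175 kN.
Bolt shear governs: 94.7 kN.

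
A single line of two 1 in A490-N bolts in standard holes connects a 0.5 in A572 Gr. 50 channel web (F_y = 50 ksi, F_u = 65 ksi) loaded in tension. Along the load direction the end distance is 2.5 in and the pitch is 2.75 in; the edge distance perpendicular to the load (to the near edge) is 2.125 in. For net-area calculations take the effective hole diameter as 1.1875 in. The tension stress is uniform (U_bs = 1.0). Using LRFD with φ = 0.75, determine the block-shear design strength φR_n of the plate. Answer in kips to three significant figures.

Shear plane L_v = 2.5 + 1·2.75 = 5.25 in; A_gv = 5.25 × 0.5 = 2.625 in².
A_nv = (5.25 − 1.5·1.1875) × 0.5 = 1.734 in².
A_nt = (2.125 − 0.5·1.1875) × 0.5 = 0.7656 in².
0.6 F_u A_nv = 67.64 kips; 0.6 F_y A_gv = 78.75 kips → shear rupture governs the shear term.
R_n = 67.64 + 1.0 × 65 × 0.7656 = 117.4 kips.
Design strength φR_n = 0.75 × 117.4 = 88.1 kips.

88.1 kips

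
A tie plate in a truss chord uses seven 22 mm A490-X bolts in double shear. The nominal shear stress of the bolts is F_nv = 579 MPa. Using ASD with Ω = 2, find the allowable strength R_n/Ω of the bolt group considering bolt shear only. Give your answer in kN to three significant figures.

1540 kN

A_b = π × 22² / 4 = 380.1 mm².
R_n = F_nv · A_b · n · n_s = 579 × 380.1 × 7 × 2 / 1000 = 3081 kN.
Allowable strength R_n/Ω = 3081 / 2 = 1540 kN.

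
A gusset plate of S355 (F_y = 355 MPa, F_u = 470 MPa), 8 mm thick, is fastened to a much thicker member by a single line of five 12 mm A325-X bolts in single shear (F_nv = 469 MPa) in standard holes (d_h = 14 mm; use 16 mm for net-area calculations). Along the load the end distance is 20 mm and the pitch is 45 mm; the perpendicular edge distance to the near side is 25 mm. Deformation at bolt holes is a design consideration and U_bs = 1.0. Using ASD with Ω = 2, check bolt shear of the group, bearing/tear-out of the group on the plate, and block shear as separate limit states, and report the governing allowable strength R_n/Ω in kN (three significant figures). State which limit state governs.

133 kN (bolt shear governs)

Bolt shear: A_b = π·12²/4 = 113.1 mm²; R_n = 469 × 113.1 × 5 × 1 / 1000 = 265.2 kN → 265.2 / 2 = 133 kN.
Bearing: edge l_c = 13, r_n = 58.66 kN; interior l_c = 31, r_n = 108.3 kN; R_n = 58.66 + 4·108.3 = 491.8 kN → 246 kN.
Block shear: A_gv = 1600, A_nv = 1024, A_nt = 136 mm²; R_n = min(0.6F_uA_nv, 0.6F_yA_gv) + U_bs·F_u·A_nt = 352.7 kN → 176 kN.
Bolt shear governs: 133 kN.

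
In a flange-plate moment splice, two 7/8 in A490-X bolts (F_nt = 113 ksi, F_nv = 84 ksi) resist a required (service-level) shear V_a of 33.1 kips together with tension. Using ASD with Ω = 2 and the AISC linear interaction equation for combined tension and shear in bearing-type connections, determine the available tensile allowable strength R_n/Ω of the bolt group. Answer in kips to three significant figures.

A_b = π·0.875²/4 = 0.6013 in²; f_rv = 33.1 / (2 × 0.6013) = 27.52 ksi.
F'_nt = 1.3 F_nt − (Ω F_nt / F_nv) f_rv = 1.3·113 − (2·113/84)·27.52 = 72.85 ksi, capped at F_nt → F'_nt = 72.85 ksi.
R_n = F'_nt · A_b · n = 72.85 × 0.6013 × 2 = 87.61 kips.
Allowable strength R_n/Ω = 87.61 / 2 = 43.8 kips.

43.8 kips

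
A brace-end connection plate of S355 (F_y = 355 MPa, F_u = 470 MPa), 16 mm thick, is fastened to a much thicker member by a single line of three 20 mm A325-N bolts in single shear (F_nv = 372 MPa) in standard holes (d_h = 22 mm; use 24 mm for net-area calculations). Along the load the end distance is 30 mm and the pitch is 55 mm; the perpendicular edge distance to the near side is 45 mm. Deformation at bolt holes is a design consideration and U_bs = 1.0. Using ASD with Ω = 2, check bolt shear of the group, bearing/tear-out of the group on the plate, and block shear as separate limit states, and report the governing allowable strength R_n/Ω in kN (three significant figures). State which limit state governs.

175 kN (bolt shear governs)

Bolt shear: A_b = π·20²/4 = 314.2 mm²; R_n = 372 × 314.2 × 3 × 1 / 1000 = 350.6 kN → 350.6 / 2 = 175 kN.
Bearing: edge l_c = 19, r_n = 171.5 kN; interior l_c = 33, r_n = 297.8 kN; R_n = 171.5 + 2·297.8 = 767 kN → 384 kN.
Block shear: A_gv = 2240, A_nv = 1280, A_nt = 528 mm²; R_n = min(0.6F_uA_nv, 0.6F_yA_gv) + U_bs·F_u·A_nt = 609.1 kN → 305 kN.
Bolt shear governs: 175 kN.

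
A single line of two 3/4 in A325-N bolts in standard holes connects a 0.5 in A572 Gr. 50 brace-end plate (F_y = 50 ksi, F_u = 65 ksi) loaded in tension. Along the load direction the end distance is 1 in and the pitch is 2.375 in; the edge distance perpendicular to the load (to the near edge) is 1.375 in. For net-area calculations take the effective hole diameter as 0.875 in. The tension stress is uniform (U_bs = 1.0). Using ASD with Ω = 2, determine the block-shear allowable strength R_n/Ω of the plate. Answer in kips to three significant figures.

Shear plane L_v = 1 + 1·2.375 = 3.375 in; A_gv = 3.375 × 0.5 = 1.688 in².
A_nv = (3.375 − 1.5·0.875) × 0.5 = 1.031 in².
A_nt = (1.375 − 0.5·0.875) × 0.5 = 0.4688 in².
0.6 F_u A_nv = 40.22 kips; 0.6 F_y A_gv = 50.62 kips → shear rupture governs the shear term.
R_n = 40.22 + 1.0 × 65 × 0.4688 = 70.69 kips.
Allowable strength R_n/Ω = 70.69 / 2 = 35.3 kips.

35.3 kips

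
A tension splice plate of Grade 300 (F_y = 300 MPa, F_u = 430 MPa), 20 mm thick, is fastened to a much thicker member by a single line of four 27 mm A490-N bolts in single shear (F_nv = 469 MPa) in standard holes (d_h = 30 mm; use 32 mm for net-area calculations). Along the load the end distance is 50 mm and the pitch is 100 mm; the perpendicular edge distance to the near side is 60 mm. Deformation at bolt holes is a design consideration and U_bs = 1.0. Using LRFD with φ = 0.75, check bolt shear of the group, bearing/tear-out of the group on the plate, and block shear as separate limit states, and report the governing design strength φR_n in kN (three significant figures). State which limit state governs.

806 kN (bolt shear governs)

Bolt shear: A_b = π·27²/4 = 572.6 mm²; R_n = 469 × 572.6 × 4 × 1 / 1000 = 1074 kN → 0.75 × 1074 = 806 kN.
Bearing: edge l_c = 35, r_n = 361.2 kN; interior l_c = 70, r_n = 557.3 kN; R_n = 361.2 + 3·557.3 = 2033 kN → 1520 kN.
Block shear: A_gv = 7000, A_nv = 4760, A_nt = 880 mm²; R_n = min(0.6F_uA_nv, 0.6F_yA_gv) + U_bs·F_u·A_nt = 1606 kN → 1200 kN.
Bolt shear governs: 806 kN.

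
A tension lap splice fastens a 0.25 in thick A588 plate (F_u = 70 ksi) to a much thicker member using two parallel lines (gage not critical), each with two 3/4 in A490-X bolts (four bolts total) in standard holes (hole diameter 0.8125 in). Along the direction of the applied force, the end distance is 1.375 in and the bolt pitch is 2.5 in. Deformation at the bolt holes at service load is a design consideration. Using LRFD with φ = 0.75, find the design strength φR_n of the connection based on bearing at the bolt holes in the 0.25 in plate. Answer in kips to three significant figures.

Per bolt r_n = 1.2 l_c t F_u ≤ 2.4 d t F_u; upper limit = 2.4 × 0.75 × 0.25 × 70 = 31.5 kips.
Edge bolt: l_c = 1.375 − 0.8125/2 = 0.9688 in → 1.2 × 0.9688 × 0.25 × 70 = 20.34 → r_n = 20.34 kips.
Interior bolts: l_c = 2.5 − 0.8125 = 1.688 in → 1.2 × 1.688 × 0.25 × 70 = 35.44 → r_n = 31.5 kips.
R_n = 2 × 20.34 + 2 × 31.5 = 103.7 kips.
Design strength φR_n = 0.75 × 103.7 = 77.8 kips.

77.8 kips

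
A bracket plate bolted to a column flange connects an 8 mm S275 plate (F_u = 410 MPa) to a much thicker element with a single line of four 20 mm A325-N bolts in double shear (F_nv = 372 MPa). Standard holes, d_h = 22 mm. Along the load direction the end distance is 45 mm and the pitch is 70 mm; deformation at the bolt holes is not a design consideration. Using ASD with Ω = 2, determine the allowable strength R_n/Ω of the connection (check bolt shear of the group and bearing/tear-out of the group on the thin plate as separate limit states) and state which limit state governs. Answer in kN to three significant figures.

379 kN (bearing governs)

Bolt shear: A_b = π·20²/4 = 314.2 mm²; R_n = 372 × 314.2 × 4 × 2 / 1000 = 934.9 kN → 934.9 / 2 = 467 kN.
Bearing (1.5 l_c t F_u ≤ 3.0 d t F_u): upper limit = 3.0·20·8·410 / 1000 = 196.8 kN.
  Edge l_c = 45 − 22/2 = 34 → r_n = 167.3 kN; interior l_c = 70 − 22 = 48 → r_n = 196.8 kN.
  R_n,bearing = 1·167.3 + 3·196.8 = 757.7 kN → 757.7 / 2 = 379 kN.
Bearing governs: 379 kN.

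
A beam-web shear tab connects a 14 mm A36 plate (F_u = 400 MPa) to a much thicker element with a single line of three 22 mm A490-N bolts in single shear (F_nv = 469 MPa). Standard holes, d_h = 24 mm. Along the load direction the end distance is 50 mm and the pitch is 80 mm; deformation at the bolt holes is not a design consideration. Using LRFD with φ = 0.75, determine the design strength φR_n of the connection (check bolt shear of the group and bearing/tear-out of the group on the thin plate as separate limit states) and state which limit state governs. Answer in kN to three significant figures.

Bolt shear: A_b = π·22²/4 = 380.1 mm²; R_n = 469 × 380.1 × 3 × 1 / 1000 = 534.8 kN → 0.75 × 534.8 = 401 kN.
Bearing (1.5 l_c t F_u ≤ 3.0 d t F_u): upper limit = 3.0·22·14·400 / 1000 = 369.6 kN.
  Edge l_c = 50 − 24/2 = 38 → r_n = 319.2 kN; interior l_c = 80 − 24 = 56 → r_n = 369.6 kN.
  R_n,bearing = 1·319.2 + 2·369.6 = 1058 kN → 0.75 × 1058 = 794 kN.
Bolt shear governs: 401 kN.

401 kN (bolt shear governs)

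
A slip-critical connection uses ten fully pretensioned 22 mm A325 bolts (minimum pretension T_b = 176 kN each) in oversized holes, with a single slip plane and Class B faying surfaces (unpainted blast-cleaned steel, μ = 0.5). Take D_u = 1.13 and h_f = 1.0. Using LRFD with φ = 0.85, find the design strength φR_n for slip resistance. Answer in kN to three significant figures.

845 kN

R_n = μ · D_u · h_f · T_b · n_s · n_b = 0.5 × 1.13 × 1.0 × 176 × 1 × 10 = 994.4 kN.
Design strength φR_n = 0.85 × 994.4 = 845 kN.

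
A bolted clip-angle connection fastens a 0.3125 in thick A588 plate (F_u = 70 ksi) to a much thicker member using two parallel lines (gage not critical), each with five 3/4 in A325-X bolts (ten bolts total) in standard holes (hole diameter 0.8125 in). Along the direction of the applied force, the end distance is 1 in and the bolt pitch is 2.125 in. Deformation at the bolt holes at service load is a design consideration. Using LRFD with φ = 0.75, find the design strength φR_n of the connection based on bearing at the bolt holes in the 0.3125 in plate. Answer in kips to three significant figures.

230 kips

Per bolt r_n = 1.2 l_c t F_u ≤ 2.4 d t F_u; upper limit = 2.4 × 0.75 × 0.3125 × 70 = 39.38 kips.
Edge bolt: l_c = 1 − 0.8125/2 = 0.5938 in → 1.2 × 0.5938 × 0.3125 × 70 = 15.59 → r_n = 15.59 kips.
Interior bolts: l_c = 2.125 − 0.8125 = 1.312 in → 1.2 × 1.312 × 0.3125 × 70 = 34.45 → r_n = 34.45 kips.
R_n = 2 × 15.59 + 8 × 34.45 = 306.8 kips.
Design strength φR_n = 0.75 × 306.8 = 230 kips.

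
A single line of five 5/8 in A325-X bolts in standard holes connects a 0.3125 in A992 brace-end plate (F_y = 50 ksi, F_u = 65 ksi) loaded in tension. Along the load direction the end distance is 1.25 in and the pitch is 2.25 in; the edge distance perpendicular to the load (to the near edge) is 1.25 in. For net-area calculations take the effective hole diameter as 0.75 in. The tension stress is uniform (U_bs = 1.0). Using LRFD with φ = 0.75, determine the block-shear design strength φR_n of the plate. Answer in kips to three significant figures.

76.2 kips

Shear plane L_v = 1.25 + 4·2.25 = 10.25 in; A_gv = 10.25 × 0.3125 = 3.203 in².
A_nv = (10.25 − 4.5·0.75) × 0.3125 = 2.148 in².
A_nt = (1.25 − 0.5·0.75) × 0.3125 = 0.2734 in².
0.6 F_u A_nv = 83.79 kips; 0.6 F_y A_gv = 96.09 kips → shear rupture governs the shear term.
R_n = 83.79 + 1.0 × 65 × 0.2734 = 101.6 kips.
Design strength φR_n = 0.75 × 101.6 = 76.2 kips.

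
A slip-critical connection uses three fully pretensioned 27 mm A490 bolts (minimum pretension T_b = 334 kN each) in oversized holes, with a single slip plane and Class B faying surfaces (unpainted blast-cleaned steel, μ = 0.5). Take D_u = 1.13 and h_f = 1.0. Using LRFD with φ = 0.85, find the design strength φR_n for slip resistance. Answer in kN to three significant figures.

481 kN

R_n = μ · D_u · h_f · T_b · n_s · n_b = 0.5 × 1.13 × 1.0 × 334 × 1 × 3 = 566.1 kN.
Design strength φR_n = 0.85 × 566.1 = 481 kN.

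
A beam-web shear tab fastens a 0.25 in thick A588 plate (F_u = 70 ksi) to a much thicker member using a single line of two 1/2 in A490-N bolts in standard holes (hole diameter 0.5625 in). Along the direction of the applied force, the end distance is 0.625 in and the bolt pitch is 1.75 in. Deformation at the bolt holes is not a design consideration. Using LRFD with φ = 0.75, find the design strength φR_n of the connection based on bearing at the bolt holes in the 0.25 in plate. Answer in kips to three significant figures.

Per bolt r_n = 1.5 l_c t F_u ≤ 3.0 d t F_u; upper limit = 3.0 × 0.5 × 0.25 × 70 = 26.25 kips.
Edge bolt: l_c = 0.625 − 0.5625/2 = 0.3438 in → 1.5 × 0.3438 × 0.25 × 70 = 9.023 → r_n = 9.023 kips.
Interior bolts: l_c = 1.75 − 0.5625 = 1.188 in → 1.5 × 1.188 × 0.25 × 70 = 31.17 → r_n = 26.25 kips.
R_n = 1 × 9.023 + 1 × 26.25 = 35.27 kips.
Design strength φR_n = 0.75 × 35.27 = 26.5 kips.

26.5 kips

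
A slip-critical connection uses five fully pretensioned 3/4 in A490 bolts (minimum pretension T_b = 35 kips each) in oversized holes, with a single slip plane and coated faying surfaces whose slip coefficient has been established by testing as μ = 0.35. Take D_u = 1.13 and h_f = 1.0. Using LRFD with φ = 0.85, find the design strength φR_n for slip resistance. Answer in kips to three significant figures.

58.8 kips

R_n = μ · D_u · h_f · T_b · n_s · n_b = 0.35 × 1.13 × 1.0 × 35 × 1 × 5 = 69.21 kips.
Design strength φR_n = 0.85 × 69.21 = 58.8 kips.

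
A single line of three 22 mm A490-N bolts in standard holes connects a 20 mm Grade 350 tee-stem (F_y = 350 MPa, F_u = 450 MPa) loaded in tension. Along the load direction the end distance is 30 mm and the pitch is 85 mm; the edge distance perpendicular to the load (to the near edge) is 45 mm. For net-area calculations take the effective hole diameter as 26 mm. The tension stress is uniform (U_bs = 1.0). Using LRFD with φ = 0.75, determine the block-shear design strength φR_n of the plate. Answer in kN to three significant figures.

763 kN

Shear plane L_v = 30 + 2·85 = 200 mm; A_gv = 200 × 20 = 4000 mm².
A_nv = (200 − 2.5·26) × 20 = 2700 mm².
A_nt = (45 − 0.5·26) × 20 = 640 mm².
0.6 F_u A_nv = 729 kN; 0.6 F_y A_gv = 840 kN → shear rupture governs the shear term.
R_n = 729 + 1.0 × 450 × 640 / 1000 = 1017 kN.
Design strength φR_n = 0.75 × 1017 = 763 kN.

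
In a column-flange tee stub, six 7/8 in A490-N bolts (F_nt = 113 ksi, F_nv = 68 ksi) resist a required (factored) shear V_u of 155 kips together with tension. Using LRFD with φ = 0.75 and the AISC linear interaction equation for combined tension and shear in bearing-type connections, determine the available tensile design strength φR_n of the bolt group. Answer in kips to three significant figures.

A_b = π·0.875²/4 = 0.6013 in²; f_rv = 155 / (6 × 0.6013) = 42.96 ksi.
F'_nt = 1.3 F_nt − (F_nt / φF_nv) f_rv = 1.3·113 − (113/(0.75·68))·42.96 = 51.71 ksi, capped at F_nt → F'_nt = 51.71 ksi.
R_n = F'_nt · A_b · n = 51.71 × 0.6013 × 6 = 186.6 kips.
Design strength φR_n = 0.75 × 186.6 = 140 kips.

140 kips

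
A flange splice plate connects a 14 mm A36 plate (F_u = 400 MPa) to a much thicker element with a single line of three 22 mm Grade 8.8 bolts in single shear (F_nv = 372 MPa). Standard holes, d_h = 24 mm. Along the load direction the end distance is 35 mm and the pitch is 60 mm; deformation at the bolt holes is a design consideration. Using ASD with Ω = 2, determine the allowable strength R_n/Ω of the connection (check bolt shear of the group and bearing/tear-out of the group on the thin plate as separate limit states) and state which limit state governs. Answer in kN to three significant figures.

212 kN (bolt shear governs)

Bolt shear: A_b = π·22²/4 = 380.1 mm²; R_n = 372 × 380.1 × 3 × 1 / 1000 = 424.2 kN → 424.2 / 2 = 212 kN.
Bearing (1.2 l_c t F_u ≤ 2.4 d t F_u): upper limit = 2.4·22·14·400 / 1000 = 295.7 kN.
  Edge l_c = 35 − 24/2 = 23 → r_n = 154.6 kN; interior l_c = 60 − 24 = 36 → r_n = 241.9 kN.
  R_n,bearing = 1·154.6 + 2·241.9 = 638.4 kN → 638.4 / 2 = 319 kN.
Bolt shear governs: 212 kN.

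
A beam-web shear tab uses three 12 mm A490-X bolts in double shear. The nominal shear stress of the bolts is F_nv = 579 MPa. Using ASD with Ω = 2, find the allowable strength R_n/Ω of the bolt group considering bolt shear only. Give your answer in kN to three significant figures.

196 kN

A_b = π × 12² / 4 = 113.1 mm².
R_n = F_nv · A_b · n · n_s = 579 × 113.1 × 3 × 2 / 1000 = 392.9 kN.
Allowable strength R_n/Ω = 392.9 / 2 = 196 kN.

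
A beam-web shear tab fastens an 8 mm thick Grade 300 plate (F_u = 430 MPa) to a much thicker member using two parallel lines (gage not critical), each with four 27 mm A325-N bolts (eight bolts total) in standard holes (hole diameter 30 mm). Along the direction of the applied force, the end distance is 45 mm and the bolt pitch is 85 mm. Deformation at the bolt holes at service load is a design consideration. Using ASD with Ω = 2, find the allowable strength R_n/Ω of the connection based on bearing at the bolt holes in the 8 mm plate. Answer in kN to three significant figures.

793 kN

Per bolt r_n = 1.2 l_c t F_u ≤ 2.4 d t F_u; upper limit = 2.4 × 27 × 8 × 430 / 1000 = 222.9 kN.
Edge bolt: l_c = 45 − 30/2 = 30 mm → 1.2 × 30 × 8 × 430 / 1000 = 123.8 → r_n = 123.8 kN.
Interior bolts: l_c = 85 − 30 = 55 mm → 1.2 × 55 × 8 × 430 / 1000 = 227 → r_n = 222.9 kN.
R_n = 2 × 123.8 + 6 × 222.9 = 1585 kN.
Allowable strength R_n/Ω = 1585 / 2 = 793 kN.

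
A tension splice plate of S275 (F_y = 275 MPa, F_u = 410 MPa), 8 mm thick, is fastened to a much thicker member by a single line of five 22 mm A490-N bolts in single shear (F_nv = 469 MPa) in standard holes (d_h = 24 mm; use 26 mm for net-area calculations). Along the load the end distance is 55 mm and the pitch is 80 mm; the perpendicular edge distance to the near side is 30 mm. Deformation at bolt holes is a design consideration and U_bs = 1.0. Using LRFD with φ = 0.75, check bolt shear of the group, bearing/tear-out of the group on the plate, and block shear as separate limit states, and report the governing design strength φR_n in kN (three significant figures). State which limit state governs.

413 kN (block shear governs)

Bolt shear: A_b = π·22²/4 = 380.1 mm²; R_n = 469 × 380.1 × 5 × 1 / 1000 = 891.4 kN → 0.75 × 891.4 = 669 kN.
Bearing: edge l_c = 43, r_n = 169.2 kN; interior l_c = 56, r_n = 173.2 kN; R_n = 169.2 + 4·173.2 = 862 kN → 646 kN.
Block shear: A_gv = 3000, A_nv = 2064, A_nt = 136 mm²; R_n = min(0.6F_uA_nv, 0.6F_yA_gv) + U_bs·F_u·A_nt = 550.8 kN → 413 kN.
Block shear governs: 413 kN.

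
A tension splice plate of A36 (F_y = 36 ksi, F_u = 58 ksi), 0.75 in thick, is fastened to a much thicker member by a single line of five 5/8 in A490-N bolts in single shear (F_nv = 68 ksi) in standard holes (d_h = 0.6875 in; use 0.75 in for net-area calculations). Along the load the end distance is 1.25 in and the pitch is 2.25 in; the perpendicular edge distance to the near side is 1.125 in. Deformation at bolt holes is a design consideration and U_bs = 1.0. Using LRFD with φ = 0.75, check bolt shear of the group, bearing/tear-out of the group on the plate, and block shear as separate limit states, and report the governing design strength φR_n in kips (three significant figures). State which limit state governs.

78.2 kips (bolt shear governs)

Bolt shear: A_b = π·0.625²/4 = 0.3068 in²; R_n = 68 × 0.3068 × 5 × 1 = 104.3 kips → 0.75 × 104.3 = 78.2 kips.
Bearing: edge l_c = 0.9062, r_n = 47.31 kips; interior l_c = 1.562, r_n = 65.25 kips; R_n = 47.31 + 4·65.25 = 308.3 kips → 231 kips.
Block shear: A_gv = 7.688, A_nv = 5.156, A_nt = 0.5625 in²; R_n = min(0.6F_uA_nv, 0.6F_yA_gv) + U_bs·F_u·A_nt = 198.7 kips → 149 kips.
Bolt shear governs: 78.2 kips.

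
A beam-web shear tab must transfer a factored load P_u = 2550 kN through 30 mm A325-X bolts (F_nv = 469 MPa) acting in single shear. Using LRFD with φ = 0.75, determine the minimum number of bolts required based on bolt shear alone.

11 bolts

A_b = π·30²/4 = 706.9 mm².
Per-bolt design strength φR_n = 0.75 × 469 × 706.9 × 1 / 1000 = 248.6 kN.
n ≥ 2550 / 248.6 = 10.26 → use 11 bolts.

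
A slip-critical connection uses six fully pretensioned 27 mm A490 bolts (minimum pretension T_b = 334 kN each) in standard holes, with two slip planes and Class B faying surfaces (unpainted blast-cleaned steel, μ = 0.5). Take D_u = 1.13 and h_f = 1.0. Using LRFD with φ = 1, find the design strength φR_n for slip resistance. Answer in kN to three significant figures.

R_n = μ · D_u · h_f · T_b · n_s · n_b = 0.5 × 1.13 × 1.0 × 334 × 2 × 6 = 2265 kN.
Design strength φR_n = 1 × 2265 = 2260 kN.

2260 kN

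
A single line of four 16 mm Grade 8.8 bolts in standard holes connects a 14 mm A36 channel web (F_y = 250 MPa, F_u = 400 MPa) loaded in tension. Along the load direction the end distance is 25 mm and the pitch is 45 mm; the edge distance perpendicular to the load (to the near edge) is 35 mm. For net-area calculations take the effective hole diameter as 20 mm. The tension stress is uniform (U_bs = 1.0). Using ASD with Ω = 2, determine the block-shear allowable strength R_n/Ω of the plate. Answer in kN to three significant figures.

221 kN

Shear plane L_v = 25 + 3·45 = 160 mm; A_gv = 160 × 14 = 2240 mm².
A_nv = (160 − 3.5·20) × 14 = 1260 mm².
A_nt = (35 − 0.5·20) × 14 = 350 mm².
0.6 F_u A_nv = 302.4 kN; 0.6 F_y A_gv = 336 kN → shear rupture governs the shear term.
R_n = 302.4 + 1.0 × 400 × 350 / 1000 = 442.4 kN.
Allowable strength R_n/Ω = 442.4 / 2 = 221 kN.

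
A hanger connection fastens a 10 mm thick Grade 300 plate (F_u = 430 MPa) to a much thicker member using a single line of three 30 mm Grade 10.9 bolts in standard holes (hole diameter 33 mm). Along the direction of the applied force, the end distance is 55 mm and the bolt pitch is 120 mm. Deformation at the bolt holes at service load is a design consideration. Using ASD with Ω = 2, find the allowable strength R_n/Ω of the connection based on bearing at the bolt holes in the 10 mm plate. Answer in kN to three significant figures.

Per bolt r_n = 1.2 l_c t F_u ≤ 2.4 d t F_u; upper limit = 2.4 × 30 × 10 × 430 / 1000 = 309.6 kN.
Edge bolt: l_c = 55 − 33/2 = 38.5 mm → 1.2 × 38.5 × 10 × 430 / 1000 = 198.7 → r_n = 198.7 kN.
Interior bolts: l_c = 120 − 33 = 87 mm → 1.2 × 87 × 10 × 430 / 1000 = 448.9 → r_n = 309.6 kN.
R_n = 1 × 198.7 + 2 × 309.6 = 817.9 kN.
Allowable strength R_n/Ω = 817.9 / 2 = 409 kN.

409 kN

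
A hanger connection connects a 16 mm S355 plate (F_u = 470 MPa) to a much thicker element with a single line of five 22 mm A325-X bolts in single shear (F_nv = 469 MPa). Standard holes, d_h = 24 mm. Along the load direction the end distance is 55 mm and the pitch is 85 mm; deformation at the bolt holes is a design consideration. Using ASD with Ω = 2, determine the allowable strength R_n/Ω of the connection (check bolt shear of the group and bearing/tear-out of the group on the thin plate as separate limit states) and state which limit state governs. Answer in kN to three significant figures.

Bolt shear: A_b = π·22²/4 = 380.1 mm²; R_n = 469 × 380.1 × 5 × 1 / 1000 = 891.4 kN → 891.4 / 2 = 446 kN.
Bearing (1.2 l_c t F_u ≤ 2.4 d t F_u): upper limit = 2.4·22·16·470 / 1000 = 397.1 kN.
  Edge l_c = 55 − 24/2 = 43 → r_n = 388 kN; interior l_c = 85 − 24 = 61 → r_n = 397.1 kN.
  R_n,bearing = 1·388 + 4·397.1 = 1976 kN → 1976 / 2 = 988 kN.
Bolt shear governs: 446 kN.

446 kN (bolt shear governs)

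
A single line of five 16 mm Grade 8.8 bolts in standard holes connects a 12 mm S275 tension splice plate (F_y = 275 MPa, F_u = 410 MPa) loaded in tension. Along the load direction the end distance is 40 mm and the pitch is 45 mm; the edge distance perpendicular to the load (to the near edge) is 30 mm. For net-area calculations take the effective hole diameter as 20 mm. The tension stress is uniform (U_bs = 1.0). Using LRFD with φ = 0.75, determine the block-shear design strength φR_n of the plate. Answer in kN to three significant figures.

362 kN

Shear plane L_v = 40 + 4·45 = 220 mm; A_gv = 220 × 12 = 2640 mm².
A_nv = (220 − 4.5·20) × 12 = 1560 mm².
A_nt = (30 − 0.5·20) × 12 = 240 mm².
0.6 F_u A_nv = 383.8 kN; 0.6 F_y A_gv = 435.6 kN → shear rupture governs the shear term.
R_n = 383.8 + 1.0 × 410 × 240 / 1000 = 482.2 kN.
Design strength φR_n = 0.75 × 482.2 = 362 kN.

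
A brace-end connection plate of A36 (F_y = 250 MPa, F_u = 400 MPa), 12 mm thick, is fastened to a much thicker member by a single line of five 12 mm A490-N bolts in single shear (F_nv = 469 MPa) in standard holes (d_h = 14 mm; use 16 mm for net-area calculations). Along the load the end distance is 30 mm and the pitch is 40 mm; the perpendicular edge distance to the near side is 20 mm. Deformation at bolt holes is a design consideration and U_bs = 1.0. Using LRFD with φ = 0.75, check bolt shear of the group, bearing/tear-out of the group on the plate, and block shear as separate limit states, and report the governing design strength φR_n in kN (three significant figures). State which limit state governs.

199 kN (bolt shear governs)

Bolt shear: A_b = π·12²/4 = 113.1 mm²; R_n = 469 × 113.1 × 5 × 1 / 1000 = 265.2 kN → 0.75 × 265.2 = 199 kN.
Bearing: edge l_c = 23, r_n = 132.5 kN; interior l_c = 26, r_n = 138.2 kN; R_n = 132.5 + 4·138.2 = 685.4 kN → 514 kN.
Block shear: A_gv = 2280, A_nv = 1416, A_nt = 144 mm²; R_n = min(0.6F_uA_nv, 0.6F_yA_gv) + U_bs·F_u·A_nt = 397.4 kN → 298 kN.
Bolt shear governs: 199 kN.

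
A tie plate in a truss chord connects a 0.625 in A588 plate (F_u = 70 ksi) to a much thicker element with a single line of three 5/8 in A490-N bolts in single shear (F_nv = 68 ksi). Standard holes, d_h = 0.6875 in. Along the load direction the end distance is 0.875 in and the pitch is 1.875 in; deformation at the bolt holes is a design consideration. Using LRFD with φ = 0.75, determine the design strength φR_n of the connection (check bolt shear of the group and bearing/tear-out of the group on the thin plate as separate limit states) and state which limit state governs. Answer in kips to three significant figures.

Bolt shear: A_b = π·0.625²/4 = 0.3068 in²; R_n = 68 × 0.3068 × 3 × 1 = 62.59 kips → 0.75 × 62.59 = 46.9 kips.
Bearing (1.2 l_c t F_u ≤ 2.4 d t F_u): upper limit = 2.4·0.625·0.625·70 = 65.62 kips.
  Edge l_c = 0.875 − 0.6875/2 = 0.5312 → r_n = 27.89 kips; interior l_c = 1.875 − 0.6875 = 1.188 → r_n = 62.34 kips.
  R_n,bearing = 1·27.89 + 2·62.34 = 152.6 kips → 0.75 × 152.6 = 114 kips.
Bolt shear governs: 46.9 kips.

46.9 kips (bolt shear governs)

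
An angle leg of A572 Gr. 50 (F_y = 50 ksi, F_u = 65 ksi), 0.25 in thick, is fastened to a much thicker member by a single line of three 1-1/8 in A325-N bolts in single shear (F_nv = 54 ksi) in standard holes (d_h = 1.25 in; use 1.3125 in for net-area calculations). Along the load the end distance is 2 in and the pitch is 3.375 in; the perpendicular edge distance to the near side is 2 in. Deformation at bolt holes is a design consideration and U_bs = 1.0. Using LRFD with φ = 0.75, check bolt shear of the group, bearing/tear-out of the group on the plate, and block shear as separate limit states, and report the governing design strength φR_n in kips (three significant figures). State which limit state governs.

56.4 kips (block shear governs)

Bolt shear: A_b = π·1.125²/4 = 0.994 in²; R_n = 54 × 0.994 × 3 × 1 = 161 kips → 0.75 × 161 = 121 kips.
Bearing: edge l_c = 1.375, r_n = 26.81 kips; interior l_c = 2.125, r_n = 41.44 kips; R_n = 26.81 + 2·41.44 = 109.7 kips → 82.3 kips.
Block shear: A_gv = 2.188, A_nv = 1.367, A_nt = 0.3359 in²; R_n = min(0.6F_uA_nv, 0.6F_yA_gv) + U_bs·F_u·A_nt = 75.16 kips → 56.4 kips.
Block shear governs: 56.4 kips.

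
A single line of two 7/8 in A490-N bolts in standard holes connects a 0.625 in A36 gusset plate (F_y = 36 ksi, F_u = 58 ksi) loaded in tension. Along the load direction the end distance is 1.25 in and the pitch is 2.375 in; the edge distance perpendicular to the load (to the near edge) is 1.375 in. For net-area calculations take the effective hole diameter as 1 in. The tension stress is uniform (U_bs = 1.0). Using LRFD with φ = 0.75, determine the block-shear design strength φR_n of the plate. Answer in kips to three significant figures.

Shear plane L_v = 1.25 + 1·2.375 = 3.625 in; A_gv = 3.625 × 0.625 = 2.266 in².
A_nv = (3.625 − 1.5·1) × 0.625 = 1.328 in².
A_nt = (1.375 − 0.5·1) × 0.625 = 0.5469 in².
0.6 F_u A_nv = 46.22 kips; 0.6 F_y A_gv = 48.94 kips → shear rupture governs the shear term.
R_n = 46.22 + 1.0 × 58 × 0.5469 = 77.94 kips.
Design strength φR_n = 0.75 × 77.94 = 58.5 kips.

58.5 kips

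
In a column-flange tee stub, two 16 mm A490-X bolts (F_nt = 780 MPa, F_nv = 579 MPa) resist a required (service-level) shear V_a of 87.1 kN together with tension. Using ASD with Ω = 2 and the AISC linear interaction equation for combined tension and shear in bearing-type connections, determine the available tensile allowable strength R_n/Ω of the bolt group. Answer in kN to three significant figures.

A_b = π·16²/4 = 201.1 mm²; f_rv = 87.1 × 1000 / (2 × 201.1) = 216.6 MPa.
F'_nt = 1.3 F_nt − (Ω F_nt / F_nv) f_rv = 1.3·780 − (2·780/579)·216.6 = 430.4 MPa, capped at F_nt → F'_nt = 430.4 MPa.
R_n = F'_nt · A_b · n = 430.4 × 201.1 × 2 / 1000 = 173.1 kN.
Allowable strength R_n/Ω = 173.1 / 2 = 86.5 kN.

86.5 kN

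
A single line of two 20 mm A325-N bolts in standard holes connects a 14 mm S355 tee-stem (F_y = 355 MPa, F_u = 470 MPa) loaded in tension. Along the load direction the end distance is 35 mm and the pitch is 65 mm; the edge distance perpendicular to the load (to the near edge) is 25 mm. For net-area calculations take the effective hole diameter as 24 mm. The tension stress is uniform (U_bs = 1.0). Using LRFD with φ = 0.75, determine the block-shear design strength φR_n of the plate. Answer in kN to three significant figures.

254 kN

Shear plane L_v = 35 + 1·65 = 100 mm; A_gv = 100 × 14 = 1400 mm².
A_nv = (100 − 1.5·24) × 14 = 896 mm².
A_nt = (25 − 0.5·24) × 14 = 182 mm².
0.6 F_u A_nv = 252.7 kN; 0.6 F_y A_gv = 298.2 kN → shear rupture governs the shear term.
R_n = 252.7 + 1.0 × 470 × 182 / 1000 = 338.2 kN.
Design strength φR_n = 0.75 × 338.2 = 254 kN.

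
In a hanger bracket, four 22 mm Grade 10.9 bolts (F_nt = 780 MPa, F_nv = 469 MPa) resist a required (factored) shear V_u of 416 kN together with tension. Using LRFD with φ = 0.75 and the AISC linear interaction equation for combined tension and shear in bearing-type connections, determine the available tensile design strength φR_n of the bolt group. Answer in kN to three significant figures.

465 kN

A_b = π·22²/4 = 380.1 mm²; f_rv = 416 × 1000 / (4 × 380.1) = 273.6 MPa.
F'_nt = 1.3 F_nt − (F_nt / φF_nv) f_rv = 1.3·780 − (780/(0.75·469))·273.6 = 407.3 MPa, capped at F_nt → F'_nt = 407.3 MPa.
R_n = F'_nt · A_b · n = 407.3 × 380.1 × 4 / 1000 = 619.3 kN.
Design strength φR_n = 0.75 × 619.3 = 465 kN.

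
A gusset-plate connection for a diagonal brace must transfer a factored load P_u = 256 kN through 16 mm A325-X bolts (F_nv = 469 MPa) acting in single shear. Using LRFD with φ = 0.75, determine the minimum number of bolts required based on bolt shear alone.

A_b = π·16²/4 = 201.1 mm².
Per-bolt design strength φR_n = 0.75 × 469 × 201.1 × 1 / 1000 = 70.72 kN.
n ≥ 256 / 70.72 = 3.62 → use 4 bolts.

4 bolts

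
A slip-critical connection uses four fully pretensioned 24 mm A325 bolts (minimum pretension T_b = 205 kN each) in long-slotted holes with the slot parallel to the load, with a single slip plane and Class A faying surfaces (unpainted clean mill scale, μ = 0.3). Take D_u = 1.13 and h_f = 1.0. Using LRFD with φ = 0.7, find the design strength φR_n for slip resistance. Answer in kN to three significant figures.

195 kN

R_n = μ · D_u · h_f · T_b · n_s · n_b = 0.3 × 1.13 × 1.0 × 205 × 1 × 4 = 278 kN.
Design strength φR_n = 0.7 × 278 = 195 kN.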